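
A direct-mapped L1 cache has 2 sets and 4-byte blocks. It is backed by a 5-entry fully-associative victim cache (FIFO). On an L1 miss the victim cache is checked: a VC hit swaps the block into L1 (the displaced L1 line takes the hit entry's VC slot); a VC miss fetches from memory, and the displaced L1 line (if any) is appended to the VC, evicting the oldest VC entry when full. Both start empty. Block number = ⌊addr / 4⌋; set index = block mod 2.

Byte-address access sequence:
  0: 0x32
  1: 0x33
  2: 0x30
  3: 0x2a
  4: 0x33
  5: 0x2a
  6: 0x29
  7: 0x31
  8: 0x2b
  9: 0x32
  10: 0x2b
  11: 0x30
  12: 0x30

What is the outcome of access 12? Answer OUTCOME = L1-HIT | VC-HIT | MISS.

OUTCOME = L1-HIT

0: 0x32 (blk 12, set 0) → MISS  vc=[]
1: 0x33 (blk 12, set 0) → L1-HIT  vc=[]
2: 0x30 (blk 12, set 0) → L1-HIT  vc=[]
3: 0x2a (blk 10, set 0) → MISS  vc=[12]
4: 0x33 (blk 12, set 0) → VC-HIT  vc=[10]
5: 0x2a (blk 10, set 0) → VC-HIT  vc=[12]
6: 0x29 (blk 10, set 0) → L1-HIT  vc=[12]
7: 0x31 (blk 12, set 0) → VC-HIT  vc=[10]
8: 0x2b (blk 10, set 0) → VC-HIT  vc=[12]
9: 0x32 (blk 12, set 0) → VC-HIT  vc=[10]
10: 0x2b (blk 10, set 0) → VC-HIT  vc=[12]
11: 0x30 (blk 12, set 0) → VC-HIT  vc=[10]
12: 0x30 (blk 12, set 0) → L1-HIT  vc=[10]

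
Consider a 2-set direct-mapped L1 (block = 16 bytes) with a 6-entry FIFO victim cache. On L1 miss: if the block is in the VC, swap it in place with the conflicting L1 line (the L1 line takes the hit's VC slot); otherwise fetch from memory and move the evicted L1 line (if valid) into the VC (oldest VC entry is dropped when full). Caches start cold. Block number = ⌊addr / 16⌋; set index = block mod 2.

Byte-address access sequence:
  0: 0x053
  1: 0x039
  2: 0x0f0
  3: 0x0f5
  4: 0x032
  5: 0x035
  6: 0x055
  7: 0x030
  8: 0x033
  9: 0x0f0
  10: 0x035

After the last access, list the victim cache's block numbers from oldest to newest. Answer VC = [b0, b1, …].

VC = [5, 15]

0: 0x53 (blk 5, set 1) → MISS  vc=[]
1: 0x39 (blk 3, set 1) → MISS  vc=[5]
2: 0xf0 (blk 15, set 1) → MISS  vc=[5, 3]
3: 0xf5 (blk 15, set 1) → L1-HIT  vc=[5, 3]
4: 0x32 (blk 3, set 1) → VC-HIT  vc=[5, 15]
5: 0x35 (blk 3, set 1) → L1-HIT  vc=[5, 15]
6: 0x55 (blk 5, set 1) → VC-HIT  vc=[3, 15]
7: 0x30 (blk 3, set 1) → VC-HIT  vc=[5, 15]
8: 0x33 (blk 3, set 1) → L1-HIT  vc=[5, 15]
9: 0xf0 (blk 15, set 1) → VC-HIT  vc=[5, 3]
10: 0x35 (blk 3, set 1) → VC-HIT  vc=[5, 15]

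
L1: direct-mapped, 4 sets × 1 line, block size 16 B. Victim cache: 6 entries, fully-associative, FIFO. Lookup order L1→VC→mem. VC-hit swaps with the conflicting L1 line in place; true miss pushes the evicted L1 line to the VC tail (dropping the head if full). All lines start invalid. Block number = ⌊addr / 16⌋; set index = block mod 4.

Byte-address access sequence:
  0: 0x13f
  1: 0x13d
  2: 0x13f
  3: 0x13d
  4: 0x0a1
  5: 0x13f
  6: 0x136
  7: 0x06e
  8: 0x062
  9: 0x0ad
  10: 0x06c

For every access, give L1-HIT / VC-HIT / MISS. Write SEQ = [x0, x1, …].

0: 0x13f (blk 19, set 3) → MISS  vc=[]
1: 0x13d (blk 19, set 3) → L1-HIT  vc=[]
2: 0x13f (blk 19, set 3) → L1-HIT  vc=[]
3: 0x13d (blk 19, set 3) → L1-HIT  vc=[]
4: 0xa1 (blk 10, set 2) → MISS  vc=[]
5: 0x13f (blk 19, set 3) → L1-HIT  vc=[]
6: 0x136 (blk 19, set 3) → L1-HIT  vc=[]
7: 0x6e (blk 6, set 2) → MISS  vc=[10]
8: 0x62 (blk 6, set 2) → L1-HIT  vc=[10]
9: 0xad (blk 10, set 2) → VC-HIT  vc=[6]
10: 0x6c (blk 6, set 2) → VC-HIT  vc=[10]

SEQ = [MISS, L1-HIT, L1-HIT, L1-HIT, MISS, L1-HIT, L1-HIT, MISS, L1-HIT, VC-HIT, VC-HIT]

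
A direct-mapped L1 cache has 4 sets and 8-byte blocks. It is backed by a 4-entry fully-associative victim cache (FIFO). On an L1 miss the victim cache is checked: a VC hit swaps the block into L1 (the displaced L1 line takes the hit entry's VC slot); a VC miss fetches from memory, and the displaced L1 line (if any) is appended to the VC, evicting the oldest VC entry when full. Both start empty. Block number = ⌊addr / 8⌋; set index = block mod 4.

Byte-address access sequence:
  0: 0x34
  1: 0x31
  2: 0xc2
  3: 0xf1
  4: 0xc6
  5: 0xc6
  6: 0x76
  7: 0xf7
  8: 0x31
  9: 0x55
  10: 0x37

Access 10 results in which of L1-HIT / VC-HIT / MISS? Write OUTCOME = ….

0: 0x34 (blk 6, set 2) → MISS  vc=[]
1: 0x31 (blk 6, set 2) → L1-HIT  vc=[]
2: 0xc2 (blk 24, set 0) → MISS  vc=[]
3: 0xf1 (blk 30, set 2) → MISS  vc=[6]
4: 0xc6 (blk 24, set 0) → L1-HIT  vc=[6]
5: 0xc6 (blk 24, set 0) → L1-HIT  vc=[6]
6: 0x76 (blk 14, set 2) → MISS  vc=[6, 30]
7: 0xf7 (blk 30, set 2) → VC-HIT  vc=[6, 14]
8: 0x31 (blk 6, set 2) → VC-HIT  vc=[30, 14]
9: 0x55 (blk 10, set 2) → MISS  vc=[30, 14, 6]
10: 0x37 (blk 6, set 2) → VC-HIT  vc=[30, 14, 10]

OUTCOME = VC-HIT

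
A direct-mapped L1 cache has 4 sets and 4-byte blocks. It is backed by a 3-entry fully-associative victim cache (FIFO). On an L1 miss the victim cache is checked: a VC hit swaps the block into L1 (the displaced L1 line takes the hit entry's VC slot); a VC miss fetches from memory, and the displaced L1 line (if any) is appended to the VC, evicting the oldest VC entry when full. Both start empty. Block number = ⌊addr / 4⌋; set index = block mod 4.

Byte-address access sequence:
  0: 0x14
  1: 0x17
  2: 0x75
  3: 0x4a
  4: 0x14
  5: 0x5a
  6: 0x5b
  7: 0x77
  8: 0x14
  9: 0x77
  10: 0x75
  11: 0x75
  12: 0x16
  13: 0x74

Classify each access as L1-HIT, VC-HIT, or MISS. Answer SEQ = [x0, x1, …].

SEQ = [MISS, L1-HIT, MISS, MISS, VC-HIT, MISS, L1-HIT, VC-HIT, VC-HIT, VC-HIT, L1-HIT, L1-HIT, VC-HIT, VC-HIT]

0: 0x14 (blk 5, set 1) → MISS  vc=[]
1: 0x17 (blk 5, set 1) → L1-HIT  vc=[]
2: 0x75 (blk 29, set 1) → MISS  vc=[5]
3: 0x4a (blk 18, set 2) → MISS  vc=[5]
4: 0x14 (blk 5, set 1) → VC-HIT  vc=[29]
5: 0x5a (blk 22, set 2) → MISS  vc=[29, 18]
6: 0x5b (blk 22, set 2) → L1-HIT  vc=[29, 18]
7: 0x77 (blk 29, set 1) → VC-HIT  vc=[5, 18]
8: 0x14 (blk 5, set 1) → VC-HIT  vc=[29, 18]
9: 0x77 (blk 29, set 1) → VC-HIT  vc=[5, 18]
10: 0x75 (blk 29, set 1) → L1-HIT  vc=[5, 18]
11: 0x75 (blk 29, set 1) → L1-HIT  vc=[5, 18]
12: 0x16 (blk 5, set 1) → VC-HIT  vc=[29, 18]
13: 0x74 (blk 29, set 1) → VC-HIT  vc=[5, 18]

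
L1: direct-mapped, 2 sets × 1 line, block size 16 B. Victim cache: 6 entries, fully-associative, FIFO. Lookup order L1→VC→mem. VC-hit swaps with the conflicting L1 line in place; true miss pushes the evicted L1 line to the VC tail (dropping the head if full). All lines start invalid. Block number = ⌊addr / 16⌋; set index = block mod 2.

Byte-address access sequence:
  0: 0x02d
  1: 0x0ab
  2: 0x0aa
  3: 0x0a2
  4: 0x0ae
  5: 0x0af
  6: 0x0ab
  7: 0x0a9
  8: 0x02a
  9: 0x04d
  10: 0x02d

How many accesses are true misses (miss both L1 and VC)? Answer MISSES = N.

MISSES = 3

#0 0x2d→b2/s0 MISS; vc=[]
#1 0xab→b10/s0 MISS; vc=[2]
#2 0xaa→b10/s0 L1-HIT; vc=[2]
#3 0xa2→b10/s0 L1-HIT; vc=[2]
#4 0xae→b10/s0 L1-HIT; vc=[2]
#5 0xaf→b10/s0 L1-HIT; vc=[2]
#6 0xab→b10/s0 L1-HIT; vc=[2]
#7 0xa9→b10/s0 L1-HIT; vc=[2]
#8 0x2a→b2/s0 VC-HIT; vc=[10]
#9 0x4d→b4/s0 MISS; vc=[10,2]
#10 0x2d→b2/s0 VC-HIT; vc=[10,4]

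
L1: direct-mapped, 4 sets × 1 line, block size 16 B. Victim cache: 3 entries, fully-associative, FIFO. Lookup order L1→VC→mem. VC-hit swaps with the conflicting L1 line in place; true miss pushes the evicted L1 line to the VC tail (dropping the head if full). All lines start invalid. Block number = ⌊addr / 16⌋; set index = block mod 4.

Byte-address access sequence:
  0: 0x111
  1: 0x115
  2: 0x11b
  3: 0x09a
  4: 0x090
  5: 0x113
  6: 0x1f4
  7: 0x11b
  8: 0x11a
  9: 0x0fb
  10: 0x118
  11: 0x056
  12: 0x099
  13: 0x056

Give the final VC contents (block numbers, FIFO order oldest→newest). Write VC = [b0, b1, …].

VC = [9, 31, 17]

0: 0x111 (blk 17, set 1) → MISS  vc=[]
1: 0x115 (blk 17, set 1) → L1-HIT  vc=[]
2: 0x11b (blk 17, set 1) → L1-HIT  vc=[]
3: 0x9a (blk 9, set 1) → MISS  vc=[17]
4: 0x90 (blk 9, set 1) → L1-HIT  vc=[17]
5: 0x113 (blk 17, set 1) → VC-HIT  vc=[9]
6: 0x1f4 (blk 31, set 3) → MISS  vc=[9]
7: 0x11b (blk 17, set 1) → L1-HIT  vc=[9]
8: 0x11a (blk 17, set 1) → L1-HIT  vc=[9]
9: 0xfb (blk 15, set 3) → MISS  vc=[9, 31]
10: 0x118 (blk 17, set 1) → L1-HIT  vc=[9, 31]
11: 0x56 (blk 5, set 1) → MISS  vc=[9, 31, 17]
12: 0x99 (blk 9, set 1) → VC-HIT  vc=[5, 31, 17]
13: 0x56 (blk 5, set 1) → VC-HIT  vc=[9, 31, 17]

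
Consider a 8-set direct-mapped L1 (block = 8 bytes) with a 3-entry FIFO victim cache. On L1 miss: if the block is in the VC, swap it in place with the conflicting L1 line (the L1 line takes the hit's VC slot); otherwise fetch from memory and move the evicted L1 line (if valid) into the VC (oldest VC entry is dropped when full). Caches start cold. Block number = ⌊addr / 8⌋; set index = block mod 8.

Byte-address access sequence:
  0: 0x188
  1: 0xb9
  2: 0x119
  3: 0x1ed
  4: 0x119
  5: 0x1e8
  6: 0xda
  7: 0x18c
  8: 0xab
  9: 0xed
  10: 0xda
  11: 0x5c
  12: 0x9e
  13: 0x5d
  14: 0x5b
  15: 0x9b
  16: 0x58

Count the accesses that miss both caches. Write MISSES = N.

MISSES = 9

#0 0x188→b49/s1 MISS; vc=[]
#1 0xb9→b23/s7 MISS; vc=[]
#2 0x119→b35/s3 MISS; vc=[]
#3 0x1ed→b61/s5 MISS; vc=[]
#4 0x119→b35/s3 L1-HIT; vc=[]
#5 0x1e8→b61/s5 L1-HIT; vc=[]
#6 0xda→b27/s3 MISS; vc=[35]
#7 0x18c→b49/s1 L1-HIT; vc=[35]
#8 0xab→b21/s5 MISS; vc=[35,61]
#9 0xed→b29/s5 MISS; vc=[35,61,21]
#10 0xda→b27/s3 L1-HIT; vc=[35,61,21]
#11 0x5c→b11/s3 MISS; vc=[61,21,27]
#12 0x9e→b19/s3 MISS; vc=[21,27,11]
#13 0x5d→b11/s3 VC-HIT; vc=[21,27,19]
#14 0x5b→b11/s3 L1-HIT; vc=[21,27,19]
#15 0x9b→b19/s3 VC-HIT; vc=[21,27,11]
#16 0x58→b11/s3 VC-HIT; vc=[21,27,19]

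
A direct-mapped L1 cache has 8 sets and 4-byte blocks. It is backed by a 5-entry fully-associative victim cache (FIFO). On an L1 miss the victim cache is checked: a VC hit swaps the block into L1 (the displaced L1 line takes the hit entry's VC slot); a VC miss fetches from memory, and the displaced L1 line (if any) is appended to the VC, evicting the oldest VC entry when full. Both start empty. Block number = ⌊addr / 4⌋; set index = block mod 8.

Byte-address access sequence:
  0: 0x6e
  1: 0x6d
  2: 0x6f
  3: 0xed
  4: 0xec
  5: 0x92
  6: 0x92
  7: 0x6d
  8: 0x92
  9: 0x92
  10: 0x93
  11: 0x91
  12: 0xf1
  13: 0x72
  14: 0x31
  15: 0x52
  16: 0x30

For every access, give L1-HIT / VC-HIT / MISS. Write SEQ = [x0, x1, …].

#0 0x6e→b27/s3 MISS; vc=[]
#1 0x6d→b27/s3 L1-HIT; vc=[]
#2 0x6f→b27/s3 L1-HIT; vc=[]
#3 0xed→b59/s3 MISS; vc=[27]
#4 0xec→b59/s3 L1-HIT; vc=[27]
#5 0x92→b36/s4 MISS; vc=[27]
#6 0x92→b36/s4 L1-HIT; vc=[27]
#7 0x6d→b27/s3 VC-HIT; vc=[59]
#8 0x92→b36/s4 L1-HIT; vc=[59]
#9 0x92→b36/s4 L1-HIT; vc=[59]
#10 0x93→b36/s4 L1-HIT; vc=[59]
#11 0x91→b36/s4 L1-HIT; vc=[59]
#12 0xf1→b60/s4 MISS; vc=[59,36]
#13 0x72→b28/s4 MISS; vc=[59,36,60]
#14 0x31→b12/s4 MISS; vc=[59,36,60,28]
#15 0x52→b20/s4 MISS; vc=[59,36,60,28,12]
#16 0x30→b12/s4 VC-HIT; vc=[59,36,60,28,20]

SEQ = [MISS, L1-HIT, L1-HIT, MISS, L1-HIT, MISS, L1-HIT, VC-HIT, L1-HIT, L1-HIT, L1-HIT, L1-HIT, MISS, MISS, MISS, MISS, VC-HIT]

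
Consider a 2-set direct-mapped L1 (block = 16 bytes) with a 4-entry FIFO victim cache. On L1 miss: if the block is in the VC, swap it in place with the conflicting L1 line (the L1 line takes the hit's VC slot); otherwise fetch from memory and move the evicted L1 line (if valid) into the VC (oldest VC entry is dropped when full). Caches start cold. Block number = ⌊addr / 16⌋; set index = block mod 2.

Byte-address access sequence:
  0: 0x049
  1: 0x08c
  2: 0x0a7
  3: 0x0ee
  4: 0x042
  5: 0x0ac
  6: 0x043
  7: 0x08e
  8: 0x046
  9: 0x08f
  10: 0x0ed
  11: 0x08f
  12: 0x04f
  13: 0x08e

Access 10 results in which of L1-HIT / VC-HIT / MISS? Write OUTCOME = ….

#0 0x49→b4/s0 MISS; vc=[]
#1 0x8c→b8/s0 MISS; vc=[4]
#2 0xa7→b10/s0 MISS; vc=[4,8]
#3 0xee→b14/s0 MISS; vc=[4,8,10]
#4 0x42→b4/s0 VC-HIT; vc=[14,8,10]
#5 0xac→b10/s0 VC-HIT; vc=[14,8,4]
#6 0x43→b4/s0 VC-HIT; vc=[14,8,10]
#7 0x8e→b8/s0 VC-HIT; vc=[14,4,10]
#8 0x46→b4/s0 VC-HIT; vc=[14,8,10]
#9 0x8f→b8/s0 VC-HIT; vc=[14,4,10]
#10 0xed→b14/s0 VC-HIT; vc=[8,4,10]
#11 0x8f→b8/s0 VC-HIT; vc=[14,4,10]
#12 0x4f→b4/s0 VC-HIT; vc=[14,8,10]
#13 0x8e→b8/s0 VC-HIT; vc=[14,4,10]

OUTCOME = VC-HIT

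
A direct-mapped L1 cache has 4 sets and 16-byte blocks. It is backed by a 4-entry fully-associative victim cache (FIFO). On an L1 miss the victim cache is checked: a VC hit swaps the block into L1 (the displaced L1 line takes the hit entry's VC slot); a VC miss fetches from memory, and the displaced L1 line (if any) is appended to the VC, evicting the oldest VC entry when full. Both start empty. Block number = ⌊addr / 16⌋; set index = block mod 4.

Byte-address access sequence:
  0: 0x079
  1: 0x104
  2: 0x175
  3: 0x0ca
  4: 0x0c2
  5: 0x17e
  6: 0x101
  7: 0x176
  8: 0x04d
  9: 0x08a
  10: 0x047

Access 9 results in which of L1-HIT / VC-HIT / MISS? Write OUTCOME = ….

OUTCOME = MISS

#0 0x79→b7/s3 MISS; vc=[]
#1 0x104→b16/s0 MISS; vc=[]
#2 0x175→b23/s3 MISS; vc=[7]
#3 0xca→b12/s0 MISS; vc=[7,16]
#4 0xc2→b12/s0 L1-HIT; vc=[7,16]
#5 0x17e→b23/s3 L1-HIT; vc=[7,16]
#6 0x101→b16/s0 VC-HIT; vc=[7,12]
#7 0x176→b23/s3 L1-HIT; vc=[7,12]
#8 0x4d→b4/s0 MISS; vc=[7,12,16]
#9 0x8a→b8/s0 MISS; vc=[7,12,16,4]
#10 0x47→b4/s0 VC-HIT; vc=[7,12,16,8]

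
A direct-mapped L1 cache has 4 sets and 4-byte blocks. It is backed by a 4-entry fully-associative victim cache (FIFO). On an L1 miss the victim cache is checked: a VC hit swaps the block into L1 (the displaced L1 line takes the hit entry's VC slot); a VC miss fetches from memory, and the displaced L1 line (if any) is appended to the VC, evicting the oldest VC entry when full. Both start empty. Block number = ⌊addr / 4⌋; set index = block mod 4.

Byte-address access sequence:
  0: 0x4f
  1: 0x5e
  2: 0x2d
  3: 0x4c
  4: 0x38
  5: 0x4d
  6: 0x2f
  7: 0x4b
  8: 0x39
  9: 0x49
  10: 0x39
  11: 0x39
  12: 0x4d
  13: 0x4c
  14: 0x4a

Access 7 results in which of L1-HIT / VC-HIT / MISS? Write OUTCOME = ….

0: 0x4f (blk 19, set 3) → MISS  vc=[]
1: 0x5e (blk 23, set 3) → MISS  vc=[19]
2: 0x2d (blk 11, set 3) → MISS  vc=[19, 23]
3: 0x4c (blk 19, set 3) → VC-HIT  vc=[11, 23]
4: 0x38 (blk 14, set 2) → MISS  vc=[11, 23]
5: 0x4d (blk 19, set 3) → L1-HIT  vc=[11, 23]
6: 0x2f (blk 11, set 3) → VC-HIT  vc=[19, 23]
7: 0x4b (blk 18, set 2) → MISS  vc=[19, 23, 14]
8: 0x39 (blk 14, set 2) → VC-HIT  vc=[19, 23, 18]
9: 0x49 (blk 18, set 2) → VC-HIT  vc=[19, 23, 14]
10: 0x39 (blk 14, set 2) → VC-HIT  vc=[19, 23, 18]
11: 0x39 (blk 14, set 2) → L1-HIT  vc=[19, 23, 18]
12: 0x4d (blk 19, set 3) → VC-HIT  vc=[11, 23, 18]
13: 0x4c (blk 19, set 3) → L1-HIT  vc=[11, 23, 18]
14: 0x4a (blk 18, set 2) → VC-HIT  vc=[11, 23, 14]

OUTCOME = MISS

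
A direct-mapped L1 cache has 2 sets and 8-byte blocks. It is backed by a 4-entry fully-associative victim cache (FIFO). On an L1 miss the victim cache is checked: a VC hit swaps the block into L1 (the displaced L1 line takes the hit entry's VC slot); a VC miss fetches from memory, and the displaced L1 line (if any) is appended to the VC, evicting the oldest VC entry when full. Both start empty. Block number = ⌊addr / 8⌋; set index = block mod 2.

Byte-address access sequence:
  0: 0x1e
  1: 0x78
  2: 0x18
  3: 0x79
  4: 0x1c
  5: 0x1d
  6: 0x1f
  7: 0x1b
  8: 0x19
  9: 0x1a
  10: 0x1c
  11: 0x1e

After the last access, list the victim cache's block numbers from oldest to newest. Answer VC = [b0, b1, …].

VC = [15]

#0 0x1e→b3/s1 MISS; vc=[]
#1 0x78→b15/s1 MISS; vc=[3]
#2 0x18→b3/s1 VC-HIT; vc=[15]
#3 0x79→b15/s1 VC-HIT; vc=[3]
#4 0x1c→b3/s1 VC-HIT; vc=[15]
#5 0x1d→b3/s1 L1-HIT; vc=[15]
#6 0x1f→b3/s1 L1-HIT; vc=[15]
#7 0x1b→b3/s1 L1-HIT; vc=[15]
#8 0x19→b3/s1 L1-HIT; vc=[15]
#9 0x1a→b3/s1 L1-HIT; vc=[15]
#10 0x1c→b3/s1 L1-HIT; vc=[15]
#11 0x1e→b3/s1 L1-HIT; vc=[15]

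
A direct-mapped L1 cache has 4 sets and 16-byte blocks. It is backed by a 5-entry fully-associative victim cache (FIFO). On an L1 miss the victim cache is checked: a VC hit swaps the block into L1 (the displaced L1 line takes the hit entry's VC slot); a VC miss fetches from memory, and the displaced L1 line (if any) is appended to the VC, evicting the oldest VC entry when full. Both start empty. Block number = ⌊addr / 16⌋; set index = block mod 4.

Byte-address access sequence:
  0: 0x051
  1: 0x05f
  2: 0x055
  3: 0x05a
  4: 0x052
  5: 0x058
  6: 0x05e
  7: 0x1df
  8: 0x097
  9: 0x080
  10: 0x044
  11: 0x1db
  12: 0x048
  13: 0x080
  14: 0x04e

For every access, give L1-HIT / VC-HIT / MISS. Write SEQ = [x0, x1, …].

#0 0x51→b5/s1 MISS; vc=[]
#1 0x5f→b5/s1 L1-HIT; vc=[]
#2 0x55→b5/s1 L1-HIT; vc=[]
#3 0x5a→b5/s1 L1-HIT; vc=[]
#4 0x52→b5/s1 L1-HIT; vc=[]
#5 0x58→b5/s1 L1-HIT; vc=[]
#6 0x5e→b5/s1 L1-HIT; vc=[]
#7 0x1df→b29/s1 MISS; vc=[5]
#8 0x97→b9/s1 MISS; vc=[5,29]
#9 0x80→b8/s0 MISS; vc=[5,29]
#10 0x44→b4/s0 MISS; vc=[5,29,8]
#11 0x1db→b29/s1 VC-HIT; vc=[5,9,8]
#12 0x48→b4/s0 L1-HIT; vc=[5,9,8]
#13 0x80→b8/s0 VC-HIT; vc=[5,9,4]
#14 0x4e→b4/s0 VC-HIT; vc=[5,9,8]

SEQ = [MISS, L1-HIT, L1-HIT, L1-HIT, L1-HIT, L1-HIT, L1-HIT, MISS, MISS, MISS, MISS, VC-HIT, L1-HIT, VC-HIT, VC-HIT]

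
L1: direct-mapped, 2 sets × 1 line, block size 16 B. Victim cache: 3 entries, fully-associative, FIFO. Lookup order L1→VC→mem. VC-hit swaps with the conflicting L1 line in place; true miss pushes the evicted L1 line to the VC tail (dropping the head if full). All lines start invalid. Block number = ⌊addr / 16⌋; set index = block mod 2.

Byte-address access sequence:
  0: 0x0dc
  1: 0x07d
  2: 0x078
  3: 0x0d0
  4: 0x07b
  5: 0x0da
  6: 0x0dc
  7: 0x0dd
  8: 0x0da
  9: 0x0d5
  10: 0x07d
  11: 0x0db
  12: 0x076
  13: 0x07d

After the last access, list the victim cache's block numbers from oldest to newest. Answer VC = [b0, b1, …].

VC = [13]

  [0] addr=0xdc blk=13 s=1: MISS | VC []
  [1] addr=0x7d blk=7 s=1: MISS | VC [13]
  [2] addr=0x78 blk=7 s=1: L1-HIT | VC [13]
  [3] addr=0xd0 blk=13 s=1: VC-HIT | VC [7]
  [4] addr=0x7b blk=7 s=1: VC-HIT | VC [13]
  [5] addr=0xda blk=13 s=1: VC-HIT | VC [7]
  [6] addr=0xdc blk=13 s=1: L1-HIT | VC [7]
  [7] addr=0xdd blk=13 s=1: L1-HIT | VC [7]
  [8] addr=0xda blk=13 s=1: L1-HIT | VC [7]
  [9] addr=0xd5 blk=13 s=1: L1-HIT | VC [7]
  [10] addr=0x7d blk=7 s=1: VC-HIT | VC [13]
  [11] addr=0xdb blk=13 s=1: VC-HIT | VC [7]
  [12] addr=0x76 blk=7 s=1: VC-HIT | VC [13]
  [13] addr=0x7d blk=7 s=1: L1-HIT | VC [13]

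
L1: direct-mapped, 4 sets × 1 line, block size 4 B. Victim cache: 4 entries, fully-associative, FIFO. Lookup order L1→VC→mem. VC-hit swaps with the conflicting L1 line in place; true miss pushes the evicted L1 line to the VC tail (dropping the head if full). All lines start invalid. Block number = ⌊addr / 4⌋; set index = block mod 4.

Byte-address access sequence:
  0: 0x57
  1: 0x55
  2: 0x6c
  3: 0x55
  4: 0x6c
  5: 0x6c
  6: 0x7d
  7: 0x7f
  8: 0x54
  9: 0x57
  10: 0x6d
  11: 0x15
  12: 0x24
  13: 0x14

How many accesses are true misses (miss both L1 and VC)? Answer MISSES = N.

MISSES = 5

#0 0x57→b21/s1 MISS; vc=[]
#1 0x55→b21/s1 L1-HIT; vc=[]
#2 0x6c→b27/s3 MISS; vc=[]
#3 0x55→b21/s1 L1-HIT; vc=[]
#4 0x6c→b27/s3 L1-HIT; vc=[]
#5 0x6c→b27/s3 L1-HIT; vc=[]
#6 0x7d→b31/s3 MISS; vc=[27]
#7 0x7f→b31/s3 L1-HIT; vc=[27]
#8 0x54→b21/s1 L1-HIT; vc=[27]
#9 0x57→b21/s1 L1-HIT; vc=[27]
#10 0x6d→b27/s3 VC-HIT; vc=[31]
#11 0x15→b5/s1 MISS; vc=[31,21]
#12 0x24→b9/s1 MISS; vc=[31,21,5]
#13 0x14→b5/s1 VC-HIT; vc=[31,21,9]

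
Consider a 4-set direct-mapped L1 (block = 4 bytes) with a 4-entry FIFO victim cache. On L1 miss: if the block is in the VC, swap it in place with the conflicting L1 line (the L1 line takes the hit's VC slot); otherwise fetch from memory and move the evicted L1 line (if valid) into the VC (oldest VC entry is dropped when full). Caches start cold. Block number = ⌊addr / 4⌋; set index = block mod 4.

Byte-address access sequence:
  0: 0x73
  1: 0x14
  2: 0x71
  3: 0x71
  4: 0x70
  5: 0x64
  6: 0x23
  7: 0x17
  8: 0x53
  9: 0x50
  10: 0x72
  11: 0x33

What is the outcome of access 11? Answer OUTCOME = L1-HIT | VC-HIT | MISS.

OUTCOME = MISS

0: 0x73 (blk 28, set 0) → MISS  vc=[]
1: 0x14 (blk 5, set 1) → MISS  vc=[]
2: 0x71 (blk 28, set 0) → L1-HIT  vc=[]
3: 0x71 (blk 28, set 0) → L1-HIT  vc=[]
4: 0x70 (blk 28, set 0) → L1-HIT  vc=[]
5: 0x64 (blk 25, set 1) → MISS  vc=[5]
6: 0x23 (blk 8, set 0) → MISS  vc=[5, 28]
7: 0x17 (blk 5, set 1) → VC-HIT  vc=[25, 28]
8: 0x53 (blk 20, set 0) → MISS  vc=[25, 28, 8]
9: 0x50 (blk 20, set 0) → L1-HIT  vc=[25, 28, 8]
10: 0x72 (blk 28, set 0) → VC-HIT  vc=[25, 20, 8]
11: 0x33 (blk 12, set 0) → MISS  vc=[25, 20, 8, 28]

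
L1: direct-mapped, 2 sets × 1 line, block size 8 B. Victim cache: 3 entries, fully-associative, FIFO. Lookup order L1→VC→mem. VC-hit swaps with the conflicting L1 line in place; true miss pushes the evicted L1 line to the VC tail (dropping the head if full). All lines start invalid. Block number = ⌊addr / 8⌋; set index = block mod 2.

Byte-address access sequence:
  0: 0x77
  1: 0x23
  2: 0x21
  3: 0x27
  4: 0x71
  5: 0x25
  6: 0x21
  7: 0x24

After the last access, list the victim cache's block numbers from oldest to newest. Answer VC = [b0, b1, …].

VC = [14]

0: 0x77 (blk 14, set 0) → MISS  vc=[]
1: 0x23 (blk 4, set 0) → MISS  vc=[14]
2: 0x21 (blk 4, set 0) → L1-HIT  vc=[14]
3: 0x27 (blk 4, set 0) → L1-HIT  vc=[14]
4: 0x71 (blk 14, set 0) → VC-HIT  vc=[4]
5: 0x25 (blk 4, set 0) → VC-HIT  vc=[14]
6: 0x21 (blk 4, set 0) → L1-HIT  vc=[14]
7: 0x24 (blk 4, set 0) → L1-HIT  vc=[14]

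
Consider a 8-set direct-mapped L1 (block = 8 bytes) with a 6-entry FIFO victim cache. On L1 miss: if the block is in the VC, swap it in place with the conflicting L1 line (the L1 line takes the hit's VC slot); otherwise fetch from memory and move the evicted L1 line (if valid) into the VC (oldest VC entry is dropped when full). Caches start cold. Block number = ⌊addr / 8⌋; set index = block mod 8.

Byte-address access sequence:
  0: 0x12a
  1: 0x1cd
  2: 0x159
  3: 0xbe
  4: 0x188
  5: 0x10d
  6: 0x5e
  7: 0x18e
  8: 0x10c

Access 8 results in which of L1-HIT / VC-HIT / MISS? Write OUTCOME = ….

OUTCOME = VC-HIT

#0 0x12a→b37/s5 MISS; vc=[]
#1 0x1cd→b57/s1 MISS; vc=[]
#2 0x159→b43/s3 MISS; vc=[]
#3 0xbe→b23/s7 MISS; vc=[]
#4 0x188→b49/s1 MISS; vc=[57]
#5 0x10d→b33/s1 MISS; vc=[57,49]
#6 0x5e→b11/s3 MISS; vc=[57,49,43]
#7 0x18e→b49/s1 VC-HIT; vc=[57,33,43]
#8 0x10c→b33/s1 VC-HIT; vc=[57,49,43]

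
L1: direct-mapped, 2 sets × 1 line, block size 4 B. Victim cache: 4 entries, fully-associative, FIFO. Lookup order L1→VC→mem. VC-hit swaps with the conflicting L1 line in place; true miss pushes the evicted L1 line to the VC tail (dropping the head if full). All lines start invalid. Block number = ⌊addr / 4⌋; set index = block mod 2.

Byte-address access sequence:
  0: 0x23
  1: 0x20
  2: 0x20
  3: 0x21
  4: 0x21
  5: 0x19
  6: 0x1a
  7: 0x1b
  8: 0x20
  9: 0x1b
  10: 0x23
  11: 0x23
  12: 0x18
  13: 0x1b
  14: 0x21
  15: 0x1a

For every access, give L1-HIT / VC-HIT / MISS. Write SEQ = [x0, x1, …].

SEQ = [MISS, L1-HIT, L1-HIT, L1-HIT, L1-HIT, MISS, L1-HIT, L1-HIT, VC-HIT, VC-HIT, VC-HIT, L1-HIT, VC-HIT, L1-HIT, VC-HIT, VC-HIT]

0: 0x23 (blk 8, set 0) → MISS  vc=[]
1: 0x20 (blk 8, set 0) → L1-HIT  vc=[]
2: 0x20 (blk 8, set 0) → L1-HIT  vc=[]
3: 0x21 (blk 8, set 0) → L1-HIT  vc=[]
4: 0x21 (blk 8, set 0) → L1-HIT  vc=[]
5: 0x19 (blk 6, set 0) → MISS  vc=[8]
6: 0x1a (blk 6, set 0) → L1-HIT  vc=[8]
7: 0x1b (blk 6, set 0) → L1-HIT  vc=[8]
8: 0x20 (blk 8, set 0) → VC-HIT  vc=[6]
9: 0x1b (blk 6, set 0) → VC-HIT  vc=[8]
10: 0x23 (blk 8, set 0) → VC-HIT  vc=[6]
11: 0x23 (blk 8, set 0) → L1-HIT  vc=[6]
12: 0x18 (blk 6, set 0) → VC-HIT  vc=[8]
13: 0x1b (blk 6, set 0) → L1-HIT  vc=[8]
14: 0x21 (blk 8, set 0) → VC-HIT  vc=[6]
15: 0x1a (blk 6, set 0) → VC-HIT  vc=[8]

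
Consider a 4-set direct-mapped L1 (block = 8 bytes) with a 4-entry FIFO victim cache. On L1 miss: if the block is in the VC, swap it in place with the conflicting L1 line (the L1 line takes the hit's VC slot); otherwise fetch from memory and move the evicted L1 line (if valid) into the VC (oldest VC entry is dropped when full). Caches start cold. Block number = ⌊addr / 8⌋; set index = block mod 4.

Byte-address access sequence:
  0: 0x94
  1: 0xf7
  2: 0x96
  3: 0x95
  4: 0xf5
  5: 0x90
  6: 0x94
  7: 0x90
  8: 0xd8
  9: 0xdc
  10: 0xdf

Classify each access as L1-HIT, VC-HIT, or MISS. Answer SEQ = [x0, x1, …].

  [0] addr=0x94 blk=18 s=2: MISS | VC []
  [1] addr=0xf7 blk=30 s=2: MISS | VC [18]
  [2] addr=0x96 blk=18 s=2: VC-HIT | VC [30]
  [3] addr=0x95 blk=18 s=2: L1-HIT | VC [30]
  [4] addr=0xf5 blk=30 s=2: VC-HIT | VC [18]
  [5] addr=0x90 blk=18 s=2: VC-HIT | VC [30]
  [6] addr=0x94 blk=18 s=2: L1-HIT | VC [30]
  [7] addr=0x90 blk=18 s=2: L1-HIT | VC [30]
  [8] addr=0xd8 blk=27 s=3: MISS | VC [30]
  [9] addr=0xdc blk=27 s=3: L1-HIT | VC [30]
  [10] addr=0xdf blk=27 s=3: L1-HIT | VC [30]

SEQ = [MISS, MISS, VC-HIT, L1-HIT, VC-HIT, VC-HIT, L1-HIT, L1-HIT, MISS, L1-HIT, L1-HIT]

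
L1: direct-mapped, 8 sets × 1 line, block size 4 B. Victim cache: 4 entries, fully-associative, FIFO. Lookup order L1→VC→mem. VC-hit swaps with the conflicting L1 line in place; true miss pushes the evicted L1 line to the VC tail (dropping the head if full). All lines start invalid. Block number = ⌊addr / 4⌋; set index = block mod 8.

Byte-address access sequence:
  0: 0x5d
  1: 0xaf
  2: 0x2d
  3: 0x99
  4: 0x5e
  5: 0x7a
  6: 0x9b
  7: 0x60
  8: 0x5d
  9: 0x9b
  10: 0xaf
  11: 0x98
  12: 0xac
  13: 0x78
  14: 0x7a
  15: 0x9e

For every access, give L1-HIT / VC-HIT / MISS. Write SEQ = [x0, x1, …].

SEQ = [MISS, MISS, MISS, MISS, L1-HIT, MISS, VC-HIT, MISS, L1-HIT, L1-HIT, VC-HIT, L1-HIT, L1-HIT, VC-HIT, L1-HIT, MISS]

0: 0x5d (blk 23, set 7) → MISS  vc=[]
1: 0xaf (blk 43, set 3) → MISS  vc=[]
2: 0x2d (blk 11, set 3) → MISS  vc=[43]
3: 0x99 (blk 38, set 6) → MISS  vc=[43]
4: 0x5e (blk 23, set 7) → L1-HIT  vc=[43]
5: 0x7a (blk 30, set 6) → MISS  vc=[43, 38]
6: 0x9b (blk 38, set 6) → VC-HIT  vc=[43, 30]
7: 0x60 (blk 24, set 0) → MISS  vc=[43, 30]
8: 0x5d (blk 23, set 7) → L1-HIT  vc=[43, 30]
9: 0x9b (blk 38, set 6) → L1-HIT  vc=[43, 30]
10: 0xaf (blk 43, set 3) → VC-HIT  vc=[11, 30]
11: 0x98 (blk 38, set 6) → L1-HIT  vc=[11, 30]
12: 0xac (blk 43, set 3) → L1-HIT  vc=[11, 30]
13: 0x78 (blk 30, set 6) → VC-HIT  vc=[11, 38]
14: 0x7a (blk 30, set 6) → L1-HIT  vc=[11, 38]
15: 0x9e (blk 39, set 7) → MISS  vc=[11, 38, 23]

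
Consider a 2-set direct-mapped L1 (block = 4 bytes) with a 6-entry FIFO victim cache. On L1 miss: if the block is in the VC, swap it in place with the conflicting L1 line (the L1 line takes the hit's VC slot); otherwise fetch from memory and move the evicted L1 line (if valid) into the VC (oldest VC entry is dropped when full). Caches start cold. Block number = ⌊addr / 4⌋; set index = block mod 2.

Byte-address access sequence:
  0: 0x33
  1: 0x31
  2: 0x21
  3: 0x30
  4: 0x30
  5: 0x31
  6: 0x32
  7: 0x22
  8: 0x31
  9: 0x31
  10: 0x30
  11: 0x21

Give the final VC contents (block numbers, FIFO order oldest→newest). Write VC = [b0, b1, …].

VC = [12]

0: 0x33 (blk 12, set 0) → MISS  vc=[]
1: 0x31 (blk 12, set 0) → L1-HIT  vc=[]
2: 0x21 (blk 8, set 0) → MISS  vc=[12]
3: 0x30 (blk 12, set 0) → VC-HIT  vc=[8]
4: 0x30 (blk 12, set 0) → L1-HIT  vc=[8]
5: 0x31 (blk 12, set 0) → L1-HIT  vc=[8]
6: 0x32 (blk 12, set 0) → L1-HIT  vc=[8]
7: 0x22 (blk 8, set 0) → VC-HIT  vc=[12]
8: 0x31 (blk 12, set 0) → VC-HIT  vc=[8]
9: 0x31 (blk 12, set 0) → L1-HIT  vc=[8]
10: 0x30 (blk 12, set 0) → L1-HIT  vc=[8]
11: 0x21 (blk 8, set 0) → VC-HIT  vc=[12]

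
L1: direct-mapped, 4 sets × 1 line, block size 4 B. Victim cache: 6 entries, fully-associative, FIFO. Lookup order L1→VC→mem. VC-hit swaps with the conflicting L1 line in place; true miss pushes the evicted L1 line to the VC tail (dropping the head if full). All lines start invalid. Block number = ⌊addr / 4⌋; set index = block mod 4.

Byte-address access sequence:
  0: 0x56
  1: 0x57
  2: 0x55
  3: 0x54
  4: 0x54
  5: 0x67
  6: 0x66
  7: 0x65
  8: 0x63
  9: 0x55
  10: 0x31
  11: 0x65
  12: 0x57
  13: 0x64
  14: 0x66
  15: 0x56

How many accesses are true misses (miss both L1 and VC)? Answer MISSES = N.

MISSES = 4

0: 0x56 (blk 21, set 1) → MISS  vc=[]
1: 0x57 (blk 21, set 1) → L1-HIT  vc=[]
2: 0x55 (blk 21, set 1) → L1-HIT  vc=[]
3: 0x54 (blk 21, set 1) → L1-HIT  vc=[]
4: 0x54 (blk 21, set 1) → L1-HIT  vc=[]
5: 0x67 (blk 25, set 1) → MISS  vc=[21]
6: 0x66 (blk 25, set 1) → L1-HIT  vc=[21]
7: 0x65 (blk 25, set 1) → L1-HIT  vc=[21]
8: 0x63 (blk 24, set 0) → MISS  vc=[21]
9: 0x55 (blk 21, set 1) → VC-HIT  vc=[25]
10: 0x31 (blk 12, set 0) → MISS  vc=[25, 24]
11: 0x65 (blk 25, set 1) → VC-HIT  vc=[21, 24]
12: 0x57 (blk 21, set 1) → VC-HIT  vc=[25, 24]
13: 0x64 (blk 25, set 1) → VC-HIT  vc=[21, 24]
14: 0x66 (blk 25, set 1) → L1-HIT  vc=[21, 24]
15: 0x56 (blk 21, set 1) → VC-HIT  vc=[25, 24]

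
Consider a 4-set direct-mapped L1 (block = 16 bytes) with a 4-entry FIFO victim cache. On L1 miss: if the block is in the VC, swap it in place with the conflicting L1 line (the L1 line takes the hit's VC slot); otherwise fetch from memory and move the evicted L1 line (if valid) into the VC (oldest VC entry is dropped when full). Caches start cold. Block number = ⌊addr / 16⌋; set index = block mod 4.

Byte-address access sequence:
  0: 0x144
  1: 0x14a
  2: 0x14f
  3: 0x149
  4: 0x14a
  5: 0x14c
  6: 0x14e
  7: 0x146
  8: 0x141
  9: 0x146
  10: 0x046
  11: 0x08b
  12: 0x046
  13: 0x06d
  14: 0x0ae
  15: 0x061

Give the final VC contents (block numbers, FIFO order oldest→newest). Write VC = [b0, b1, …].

  [0] addr=0x144 blk=20 s=0: MISS | VC []
  [1] addr=0x14a blk=20 s=0: L1-HIT | VC []
  [2] addr=0x14f blk=20 s=0: L1-HIT | VC []
  [3] addr=0x149 blk=20 s=0: L1-HIT | VC []
  [4] addr=0x14a blk=20 s=0: L1-HIT | VC []
  [5] addr=0x14c blk=20 s=0: L1-HIT | VC []
  [6] addr=0x14e blk=20 s=0: L1-HIT | VC []
  [7] addr=0x146 blk=20 s=0: L1-HIT | VC []
  [8] addr=0x141 blk=20 s=0: L1-HIT | VC []
  [9] addr=0x146 blk=20 s=0: L1-HIT | VC []
  [10] addr=0x46 blk=4 s=0: MISS | VC [20]
  [11] addr=0x8b blk=8 s=0: MISS | VC [20, 4]
  [12] addr=0x46 blk=4 s=0: VC-HIT | VC [20, 8]
  [13] addr=0x6d blk=6 s=2: MISS | VC [20, 8]
  [14] addr=0xae blk=10 s=2: MISS | VC [20, 8, 6]
  [15] addr=0x61 blk=6 s=2: VC-HIT | VC [20, 8, 10]

VC = [20, 8, 10]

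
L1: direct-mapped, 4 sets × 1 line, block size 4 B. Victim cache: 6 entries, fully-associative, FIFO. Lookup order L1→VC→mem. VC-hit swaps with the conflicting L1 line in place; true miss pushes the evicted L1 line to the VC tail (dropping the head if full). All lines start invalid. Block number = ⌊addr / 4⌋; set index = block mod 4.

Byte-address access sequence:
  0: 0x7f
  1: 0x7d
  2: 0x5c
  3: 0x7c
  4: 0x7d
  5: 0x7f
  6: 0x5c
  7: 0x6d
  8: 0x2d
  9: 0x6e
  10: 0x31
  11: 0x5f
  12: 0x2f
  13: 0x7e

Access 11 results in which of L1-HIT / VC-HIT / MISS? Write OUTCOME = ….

#0 0x7f→b31/s3 MISS; vc=[]
#1 0x7d→b31/s3 L1-HIT; vc=[]
#2 0x5c→b23/s3 MISS; vc=[31]
#3 0x7c→b31/s3 VC-HIT; vc=[23]
#4 0x7d→b31/s3 L1-HIT; vc=[23]
#5 0x7f→b31/s3 L1-HIT; vc=[23]
#6 0x5c→b23/s3 VC-HIT; vc=[31]
#7 0x6d→b27/s3 MISS; vc=[31,23]
#8 0x2d→b11/s3 MISS; vc=[31,23,27]
#9 0x6e→b27/s3 VC-HIT; vc=[31,23,11]
#10 0x31→b12/s0 MISS; vc=[31,23,11]
#11 0x5f→b23/s3 VC-HIT; vc=[31,27,11]
#12 0x2f→b11/s3 VC-HIT; vc=[31,27,23]
#13 0x7e→b31/s3 VC-HIT; vc=[11,27,23]

OUTCOME = VC-HIT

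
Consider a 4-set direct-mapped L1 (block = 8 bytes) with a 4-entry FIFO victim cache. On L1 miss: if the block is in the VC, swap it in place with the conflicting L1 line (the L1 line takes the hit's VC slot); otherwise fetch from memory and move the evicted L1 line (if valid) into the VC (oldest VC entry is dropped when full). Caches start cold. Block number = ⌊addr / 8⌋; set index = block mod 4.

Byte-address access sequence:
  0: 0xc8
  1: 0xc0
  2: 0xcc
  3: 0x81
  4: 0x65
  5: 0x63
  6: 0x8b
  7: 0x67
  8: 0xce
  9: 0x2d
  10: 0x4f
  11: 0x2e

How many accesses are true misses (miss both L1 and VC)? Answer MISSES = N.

MISSES = 7

0: 0xc8 (blk 25, set 1) → MISS  vc=[]
1: 0xc0 (blk 24, set 0) → MISS  vc=[]
2: 0xcc (blk 25, set 1) → L1-HIT  vc=[]
3: 0x81 (blk 16, set 0) → MISS  vc=[24]
4: 0x65 (blk 12, set 0) → MISS  vc=[24, 16]
5: 0x63 (blk 12, set 0) → L1-HIT  vc=[24, 16]
6: 0x8b (blk 17, set 1) → MISS  vc=[24, 16, 25]
7: 0x67 (blk 12, set 0) → L1-HIT  vc=[24, 16, 25]
8: 0xce (blk 25, set 1) → VC-HIT  vc=[24, 16, 17]
9: 0x2d (blk 5, set 1) → MISS  vc=[24, 16, 17, 25]
10: 0x4f (blk 9, set 1) → MISS  vc=[16, 17, 25, 5]
11: 0x2e (blk 5, set 1) → VC-HIT  vc=[16, 17, 25, 9]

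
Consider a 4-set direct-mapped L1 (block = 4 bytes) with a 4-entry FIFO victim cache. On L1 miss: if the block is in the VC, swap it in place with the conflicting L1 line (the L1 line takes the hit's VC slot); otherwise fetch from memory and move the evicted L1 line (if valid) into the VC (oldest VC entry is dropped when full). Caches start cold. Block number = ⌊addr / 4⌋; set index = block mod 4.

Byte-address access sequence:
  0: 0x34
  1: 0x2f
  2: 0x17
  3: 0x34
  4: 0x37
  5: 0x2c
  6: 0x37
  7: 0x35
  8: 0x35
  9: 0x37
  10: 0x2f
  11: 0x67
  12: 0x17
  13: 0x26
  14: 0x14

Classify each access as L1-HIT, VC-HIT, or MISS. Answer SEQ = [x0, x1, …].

SEQ = [MISS, MISS, MISS, VC-HIT, L1-HIT, L1-HIT, L1-HIT, L1-HIT, L1-HIT, L1-HIT, L1-HIT, MISS, VC-HIT, MISS, VC-HIT]

0: 0x34 (blk 13, set 1) → MISS  vc=[]
1: 0x2f (blk 11, set 3) → MISS  vc=[]
2: 0x17 (blk 5, set 1) → MISS  vc=[13]
3: 0x34 (blk 13, set 1) → VC-HIT  vc=[5]
4: 0x37 (blk 13, set 1) → L1-HIT  vc=[5]
5: 0x2c (blk 11, set 3) → L1-HIT  vc=[5]
6: 0x37 (blk 13, set 1) → L1-HIT  vc=[5]
7: 0x35 (blk 13, set 1) → L1-HIT  vc=[5]
8: 0x35 (blk 13, set 1) → L1-HIT  vc=[5]
9: 0x37 (blk 13, set 1) → L1-HIT  vc=[5]
10: 0x2f (blk 11, set 3) → L1-HIT  vc=[5]
11: 0x67 (blk 25, set 1) → MISS  vc=[5, 13]
12: 0x17 (blk 5, set 1) → VC-HIT  vc=[25, 13]
13: 0x26 (blk 9, set 1) → MISS  vc=[25, 13, 5]
14: 0x14 (blk 5, set 1) → VC-HIT  vc=[25, 13, 9]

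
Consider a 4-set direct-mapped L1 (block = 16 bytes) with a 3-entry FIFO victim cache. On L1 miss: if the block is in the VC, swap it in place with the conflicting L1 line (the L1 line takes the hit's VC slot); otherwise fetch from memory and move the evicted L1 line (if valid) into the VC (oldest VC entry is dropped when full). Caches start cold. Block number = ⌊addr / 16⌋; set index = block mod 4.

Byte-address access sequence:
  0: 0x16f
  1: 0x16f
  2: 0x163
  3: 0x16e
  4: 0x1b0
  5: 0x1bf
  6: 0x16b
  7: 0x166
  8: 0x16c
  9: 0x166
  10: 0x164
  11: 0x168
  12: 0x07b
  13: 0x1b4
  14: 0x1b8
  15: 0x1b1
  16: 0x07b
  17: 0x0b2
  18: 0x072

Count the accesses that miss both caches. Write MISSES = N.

MISSES = 4

#0 0x16f→b22/s2 MISS; vc=[]
#1 0x16f→b22/s2 L1-HIT; vc=[]
#2 0x163→b22/s2 L1-HIT; vc=[]
#3 0x16e→b22/s2 L1-HIT; vc=[]
#4 0x1b0→b27/s3 MISS; vc=[]
#5 0x1bf→b27/s3 L1-HIT; vc=[]
#6 0x16b→b22/s2 L1-HIT; vc=[]
#7 0x166→b22/s2 L1-HIT; vc=[]
#8 0x16c→b22/s2 L1-HIT; vc=[]
#9 0x166→b22/s2 L1-HIT; vc=[]
#10 0x164→b22/s2 L1-HIT; vc=[]
#11 0x168→b22/s2 L1-HIT; vc=[]
#12 0x7b→b7/s3 MISS; vc=[27]
#13 0x1b4→b27/s3 VC-HIT; vc=[7]
#14 0x1b8→b27/s3 L1-HIT; vc=[7]
#15 0x1b1→b27/s3 L1-HIT; vc=[7]
#16 0x7b→b7/s3 VC-HIT; vc=[27]
#17 0xb2→b11/s3 MISS; vc=[27,7]
#18 0x72→b7/s3 VC-HIT; vc=[27,11]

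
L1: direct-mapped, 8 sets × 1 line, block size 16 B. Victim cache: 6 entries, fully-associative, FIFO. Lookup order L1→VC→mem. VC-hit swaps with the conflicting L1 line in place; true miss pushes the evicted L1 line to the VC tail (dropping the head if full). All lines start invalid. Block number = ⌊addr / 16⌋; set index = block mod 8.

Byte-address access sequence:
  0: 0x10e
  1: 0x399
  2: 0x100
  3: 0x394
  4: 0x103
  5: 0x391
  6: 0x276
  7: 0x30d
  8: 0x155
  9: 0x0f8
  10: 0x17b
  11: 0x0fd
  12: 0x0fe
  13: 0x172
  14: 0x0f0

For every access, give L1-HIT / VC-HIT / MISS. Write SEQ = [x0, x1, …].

  [0] addr=0x10e blk=16 s=0: MISS | VC []
  [1] addr=0x399 blk=57 s=1: MISS | VC []
  [2] addr=0x100 blk=16 s=0: L1-HIT | VC []
  [3] addr=0x394 blk=57 s=1: L1-HIT | VC []
  [4] addr=0x103 blk=16 s=0: L1-HIT | VC []
  [5] addr=0x391 blk=57 s=1: L1-HIT | VC []
  [6] addr=0x276 blk=39 s=7: MISS | VC []
  [7] addr=0x30d blk=48 s=0: MISS | VC [16]
  [8] addr=0x155 blk=21 s=5: MISS | VC [16]
  [9] addr=0xf8 blk=15 s=7: MISS | VC [16, 39]
  [10] addr=0x17b blk=23 s=7: MISS | VC [16, 39, 15]
  [11] addr=0xfd blk=15 s=7: VC-HIT | VC [16, 39, 23]
  [12] addr=0xfe blk=15 s=7: L1-HIT | VC [16, 39, 23]
  [13] addr=0x172 blk=23 s=7: VC-HIT | VC [16, 39, 15]
  [14] addr=0xf0 blk=15 s=7: VC-HIT | VC [16, 39, 23]

SEQ = [MISS, MISS, L1-HIT, L1-HIT, L1-HIT, L1-HIT, MISS, MISS, MISS, MISS, MISS, VC-HIT, L1-HIT, VC-HIT, VC-HIT]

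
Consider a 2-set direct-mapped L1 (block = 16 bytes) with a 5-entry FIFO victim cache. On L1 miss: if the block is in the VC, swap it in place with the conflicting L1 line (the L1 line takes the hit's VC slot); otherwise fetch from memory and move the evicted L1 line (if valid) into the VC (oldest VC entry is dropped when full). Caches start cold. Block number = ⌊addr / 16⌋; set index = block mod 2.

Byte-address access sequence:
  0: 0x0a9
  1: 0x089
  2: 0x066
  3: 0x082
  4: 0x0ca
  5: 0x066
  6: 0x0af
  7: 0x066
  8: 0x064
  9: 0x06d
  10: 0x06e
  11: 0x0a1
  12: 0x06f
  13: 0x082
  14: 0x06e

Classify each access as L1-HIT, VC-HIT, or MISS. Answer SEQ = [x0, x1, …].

#0 0xa9→b10/s0 MISS; vc=[]
#1 0x89→b8/s0 MISS; vc=[10]
#2 0x66→b6/s0 MISS; vc=[10,8]
#3 0x82→b8/s0 VC-HIT; vc=[10,6]
#4 0xca→b12/s0 MISS; vc=[10,6,8]
#5 0x66→b6/s0 VC-HIT; vc=[10,12,8]
#6 0xaf→b10/s0 VC-HIT; vc=[6,12,8]
#7 0x66→b6/s0 VC-HIT; vc=[10,12,8]
#8 0x64→b6/s0 L1-HIT; vc=[10,12,8]
#9 0x6d→b6/s0 L1-HIT; vc=[10,12,8]
#10 0x6e→b6/s0 L1-HIT; vc=[10,12,8]
#11 0xa1→b10/s0 VC-HIT; vc=[6,12,8]
#12 0x6f→b6/s0 VC-HIT; vc=[10,12,8]
#13 0x82→b8/s0 VC-HIT; vc=[10,12,6]
#14 0x6e→b6/s0 VC-HIT; vc=[10,12,8]

SEQ = [MISS, MISS, MISS, VC-HIT, MISS, VC-HIT, VC-HIT, VC-HIT, L1-HIT, L1-HIT, L1-HIT, VC-HIT, VC-HIT, VC-HIT, VC-HIT]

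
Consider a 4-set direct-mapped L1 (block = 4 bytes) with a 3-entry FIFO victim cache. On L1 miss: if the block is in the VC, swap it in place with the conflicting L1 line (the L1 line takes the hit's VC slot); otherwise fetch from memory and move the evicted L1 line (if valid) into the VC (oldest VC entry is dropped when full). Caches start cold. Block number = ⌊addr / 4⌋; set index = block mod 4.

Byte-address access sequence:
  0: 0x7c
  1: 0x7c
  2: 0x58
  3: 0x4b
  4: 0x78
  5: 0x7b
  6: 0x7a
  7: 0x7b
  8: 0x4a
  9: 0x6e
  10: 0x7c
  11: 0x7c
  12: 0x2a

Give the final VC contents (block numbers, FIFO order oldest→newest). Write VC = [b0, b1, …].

0: 0x7c (blk 31, set 3) → MISS  vc=[]
1: 0x7c (blk 31, set 3) → L1-HIT  vc=[]
2: 0x58 (blk 22, set 2) → MISS  vc=[]
3: 0x4b (blk 18, set 2) → MISS  vc=[22]
4: 0x78 (blk 30, set 2) → MISS  vc=[22, 18]
5: 0x7b (blk 30, set 2) → L1-HIT  vc=[22, 18]
6: 0x7a (blk 30, set 2) → L1-HIT  vc=[22, 18]
7: 0x7b (blk 30, set 2) → L1-HIT  vc=[22, 18]
8: 0x4a (blk 18, set 2) → VC-HIT  vc=[22, 30]
9: 0x6e (blk 27, set 3) → MISS  vc=[22, 30, 31]
10: 0x7c (blk 31, set 3) → VC-HIT  vc=[22, 30, 27]
11: 0x7c (blk 31, set 3) → L1-HIT  vc=[22, 30, 27]
12: 0x2a (blk 10, set 2) → MISS  vc=[30, 27, 18]

VC = [30, 27, 18]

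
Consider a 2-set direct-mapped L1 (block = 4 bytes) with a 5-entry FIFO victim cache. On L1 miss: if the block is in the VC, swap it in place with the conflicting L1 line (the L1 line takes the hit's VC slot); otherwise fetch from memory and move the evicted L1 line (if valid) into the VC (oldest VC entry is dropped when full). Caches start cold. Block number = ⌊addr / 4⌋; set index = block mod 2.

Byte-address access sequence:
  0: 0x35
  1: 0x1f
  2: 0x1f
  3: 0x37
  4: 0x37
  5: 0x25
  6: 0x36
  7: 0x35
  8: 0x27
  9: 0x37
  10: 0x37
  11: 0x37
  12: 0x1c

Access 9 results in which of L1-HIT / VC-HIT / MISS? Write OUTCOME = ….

OUTCOME = VC-HIT

#0 0x35→b13/s1 MISS; vc=[]
#1 0x1f→b7/s1 MISS; vc=[13]
#2 0x1f→b7/s1 L1-HIT; vc=[13]
#3 0x37→b13/s1 VC-HIT; vc=[7]
#4 0x37→b13/s1 L1-HIT; vc=[7]
#5 0x25→b9/s1 MISS; vc=[7,13]
#6 0x36→b13/s1 VC-HIT; vc=[7,9]
#7 0x35→b13/s1 L1-HIT; vc=[7,9]
#8 0x27→b9/s1 VC-HIT; vc=[7,13]
#9 0x37→b13/s1 VC-HIT; vc=[7,9]
#10 0x37→b13/s1 L1-HIT; vc=[7,9]
#11 0x37→b13/s1 L1-HIT; vc=[7,9]
#12 0x1c→b7/s1 VC-HIT; vc=[13,9]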